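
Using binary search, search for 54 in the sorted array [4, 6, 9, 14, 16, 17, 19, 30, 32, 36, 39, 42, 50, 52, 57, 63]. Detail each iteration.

Binary search for 54 in [4, 6, 9, 14, 16, 17, 19, 30, 32, 36, 39, 42, 50, 52, 57, 63]:

lo=0, hi=15, mid=7, arr[mid]=30 -> 30 < 54, search right half
lo=8, hi=15, mid=11, arr[mid]=42 -> 42 < 54, search right half
lo=12, hi=15, mid=13, arr[mid]=52 -> 52 < 54, search right half
lo=14, hi=15, mid=14, arr[mid]=57 -> 57 > 54, search left half
lo=14 > hi=13, target 54 not found

Binary search determines that 54 is not in the array after 4 comparisons. The search space was exhausted without finding the target.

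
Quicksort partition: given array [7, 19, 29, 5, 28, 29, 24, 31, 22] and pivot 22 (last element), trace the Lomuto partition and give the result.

Lomuto partition with pivot = 22:

Initial array: [7, 19, 29, 5, 28, 29, 24, 31, 22]

arr[0]=7 <= 22: swap with position 0, array becomes [7, 19, 29, 5, 28, 29, 24, 31, 22]
arr[1]=19 <= 22: swap with position 1, array becomes [7, 19, 29, 5, 28, 29, 24, 31, 22]
arr[2]=29 > 22: no swap
arr[3]=5 <= 22: swap with position 2, array becomes [7, 19, 5, 29, 28, 29, 24, 31, 22]
arr[4]=28 > 22: no swap
arr[5]=29 > 22: no swap
arr[6]=24 > 22: no swap
arr[7]=31 > 22: no swap

Place pivot at position 3: [7, 19, 5, 22, 28, 29, 24, 31, 29]
Pivot position: 3

After partitioning with pivot 22, the array becomes [7, 19, 5, 22, 28, 29, 24, 31, 29]. The pivot is placed at index 3. All elements to the left of the pivot are <= 22, and all elements to the right are > 22.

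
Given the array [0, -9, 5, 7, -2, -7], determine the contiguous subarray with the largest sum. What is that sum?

Using Kadane's algorithm on [0, -9, 5, 7, -2, -7]:

Scanning through the array:
Position 1 (value -9): max_ending_here = -9, max_so_far = 0
Position 2 (value 5): max_ending_here = 5, max_so_far = 5
Position 3 (value 7): max_ending_here = 12, max_so_far = 12
Position 4 (value -2): max_ending_here = 10, max_so_far = 12
Position 5 (value -7): max_ending_here = 3, max_so_far = 12

Maximum subarray: [5, 7]
Maximum sum: 12

The maximum subarray is [5, 7] with sum 12. This subarray runs from index 2 to index 3.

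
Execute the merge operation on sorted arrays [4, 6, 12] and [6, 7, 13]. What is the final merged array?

Merging process:

Compare 4 vs 6: take 4 from left. Merged: [4]
Compare 6 vs 6: take 6 from left. Merged: [4, 6]
Compare 12 vs 6: take 6 from right. Merged: [4, 6, 6]
Compare 12 vs 7: take 7 from right. Merged: [4, 6, 6, 7]
Compare 12 vs 13: take 12 from left. Merged: [4, 6, 6, 7, 12]
Append remaining from right: [13]. Merged: [4, 6, 6, 7, 12, 13]

Final merged array: [4, 6, 6, 7, 12, 13]
Total comparisons: 5

The merged array is [4, 6, 6, 7, 12, 13], requiring 5 comparisons. The merge step runs in O(n) time where n is the total number of elements.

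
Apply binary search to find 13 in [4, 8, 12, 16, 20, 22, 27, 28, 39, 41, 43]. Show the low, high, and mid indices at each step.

Binary search for 13 in [4, 8, 12, 16, 20, 22, 27, 28, 39, 41, 43]:

lo=0, hi=10, mid=5, arr[mid]=22 -> 22 > 13, search left half
lo=0, hi=4, mid=2, arr[mid]=12 -> 12 < 13, search right half
lo=3, hi=4, mid=3, arr[mid]=16 -> 16 > 13, search left half
lo=3 > hi=2, target 13 not found

Binary search determines that 13 is not in the array after 3 comparisons. The search space was exhausted without finding the target.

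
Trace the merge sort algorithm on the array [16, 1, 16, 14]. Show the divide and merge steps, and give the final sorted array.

Merge sort trace:

Split: [16, 1, 16, 14] -> [16, 1] and [16, 14]
  Split: [16, 1] -> [16] and [1]
  Merge: [16] + [1] -> [1, 16]
  Split: [16, 14] -> [16] and [14]
  Merge: [16] + [14] -> [14, 16]
Merge: [1, 16] + [14, 16] -> [1, 14, 16, 16]

Final sorted array: [1, 14, 16, 16]

The merge sort proceeds by recursively splitting the array and merging sorted halves.
After all merges, the sorted array is [1, 14, 16, 16].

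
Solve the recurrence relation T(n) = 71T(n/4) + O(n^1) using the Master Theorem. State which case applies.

Master Theorem for T(n) = 71T(n/4) + O(n^1):

a = 71, b = 4, c = 1
log_b(a) = log_4(71) = 3.0749

Case 1: c = 1 < log_4(71) = 3.0749
T(n) = O(n^(log_4 71))

For T(n) = 71T(n/4) + O(n^1): log_4(71) = 3.0749. This is Case 1 of the Master Theorem (c < log_b(a), work dominated by leaves), giving O(n^(log_4 71)).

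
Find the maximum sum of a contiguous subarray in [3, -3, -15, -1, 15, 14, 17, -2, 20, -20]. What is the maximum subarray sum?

Using Kadane's algorithm on [3, -3, -15, -1, 15, 14, 17, -2, 20, -20]:

Scanning through the array:
Position 1 (value -3): max_ending_here = 0, max_so_far = 3
Position 2 (value -15): max_ending_here = -15, max_so_far = 3
Position 3 (value -1): max_ending_here = -1, max_so_far = 3
Position 4 (value 15): max_ending_here = 15, max_so_far = 15
Position 5 (value 14): max_ending_here = 29, max_so_far = 29
Position 6 (value 17): max_ending_here = 46, max_so_far = 46
Position 7 (value -2): max_ending_here = 44, max_so_far = 46
Position 8 (value 20): max_ending_here = 64, max_so_far = 64
Position 9 (value -20): max_ending_here = 44, max_so_far = 64

Maximum subarray: [15, 14, 17, -2, 20]
Maximum sum: 64

The maximum subarray is [15, 14, 17, -2, 20] with sum 64. This subarray runs from index 4 to index 8.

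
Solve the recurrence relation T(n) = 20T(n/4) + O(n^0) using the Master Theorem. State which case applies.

Master Theorem for T(n) = 20T(n/4) + O(n^0):

a = 20, b = 4, c = 0
log_b(a) = log_4(20) = 2.1610

Case 1: c = 0 < log_4(20) = 2.1610
T(n) = O(n^(log_4 20))

For T(n) = 20T(n/4) + O(n^0): log_4(20) = 2.1610. This is Case 1 of the Master Theorem (c < log_b(a), work dominated by leaves), giving O(n^(log_4 20)).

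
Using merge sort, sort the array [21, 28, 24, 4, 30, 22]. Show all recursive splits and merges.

Merge sort trace:

Split: [21, 28, 24, 4, 30, 22] -> [21, 28, 24] and [4, 30, 22]
  Split: [21, 28, 24] -> [21] and [28, 24]
    Split: [28, 24] -> [28] and [24]
    Merge: [28] + [24] -> [24, 28]
  Merge: [21] + [24, 28] -> [21, 24, 28]
  Split: [4, 30, 22] -> [4] and [30, 22]
    Split: [30, 22] -> [30] and [22]
    Merge: [30] + [22] -> [22, 30]
  Merge: [4] + [22, 30] -> [4, 22, 30]
Merge: [21, 24, 28] + [4, 22, 30] -> [4, 21, 22, 24, 28, 30]

Final sorted array: [4, 21, 22, 24, 28, 30]

The merge sort proceeds by recursively splitting the array and merging sorted halves.
After all merges, the sorted array is [4, 21, 22, 24, 28, 30].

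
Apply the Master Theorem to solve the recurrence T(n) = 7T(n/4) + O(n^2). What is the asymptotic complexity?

Master Theorem for T(n) = 7T(n/4) + O(n^2):

a = 7, b = 4, c = 2
log_b(a) = log_4(7) = 1.4037

Case 3: c = 2 > log_4(7) = 1.4037
T(n) = O(n^2) = O(n^2)

For T(n) = 7T(n/4) + O(n^2): log_4(7) = 1.4037. This is Case 3 of the Master Theorem (c > log_b(a), work dominated by root), giving O(n^2).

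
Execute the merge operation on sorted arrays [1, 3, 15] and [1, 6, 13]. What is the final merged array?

Merging process:

Compare 1 vs 1: take 1 from left. Merged: [1]
Compare 3 vs 1: take 1 from right. Merged: [1, 1]
Compare 3 vs 6: take 3 from left. Merged: [1, 1, 3]
Compare 15 vs 6: take 6 from right. Merged: [1, 1, 3, 6]
Compare 15 vs 13: take 13 from right. Merged: [1, 1, 3, 6, 13]
Append remaining from left: [15]. Merged: [1, 1, 3, 6, 13, 15]

Final merged array: [1, 1, 3, 6, 13, 15]
Total comparisons: 5

The merged array is [1, 1, 3, 6, 13, 15], requiring 5 comparisons. The merge step runs in O(n) time where n is the total number of elements.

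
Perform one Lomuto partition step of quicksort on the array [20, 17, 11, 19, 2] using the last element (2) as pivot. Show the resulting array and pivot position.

Lomuto partition with pivot = 2:

Initial array: [20, 17, 11, 19, 2]

arr[0]=20 > 2: no swap
arr[1]=17 > 2: no swap
arr[2]=11 > 2: no swap
arr[3]=19 > 2: no swap

Place pivot at position 0: [2, 17, 11, 19, 20]
Pivot position: 0

After partitioning with pivot 2, the array becomes [2, 17, 11, 19, 20]. The pivot is placed at index 0. All elements to the left of the pivot are <= 2, and all elements to the right are > 2.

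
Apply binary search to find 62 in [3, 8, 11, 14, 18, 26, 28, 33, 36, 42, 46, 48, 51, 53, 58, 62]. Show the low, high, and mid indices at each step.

Binary search for 62 in [3, 8, 11, 14, 18, 26, 28, 33, 36, 42, 46, 48, 51, 53, 58, 62]:

lo=0, hi=15, mid=7, arr[mid]=33 -> 33 < 62, search right half
lo=8, hi=15, mid=11, arr[mid]=48 -> 48 < 62, search right half
lo=12, hi=15, mid=13, arr[mid]=53 -> 53 < 62, search right half
lo=14, hi=15, mid=14, arr[mid]=58 -> 58 < 62, search right half
lo=15, hi=15, mid=15, arr[mid]=62 -> Found target at index 15!

Binary search finds 62 at index 15 after 5 comparisons. The search repeatedly halves the search space by comparing with the middle element.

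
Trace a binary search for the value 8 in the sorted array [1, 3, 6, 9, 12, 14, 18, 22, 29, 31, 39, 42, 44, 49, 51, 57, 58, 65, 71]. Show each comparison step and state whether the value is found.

Binary search for 8 in [1, 3, 6, 9, 12, 14, 18, 22, 29, 31, 39, 42, 44, 49, 51, 57, 58, 65, 71]:

lo=0, hi=18, mid=9, arr[mid]=31 -> 31 > 8, search left half
lo=0, hi=8, mid=4, arr[mid]=12 -> 12 > 8, search left half
lo=0, hi=3, mid=1, arr[mid]=3 -> 3 < 8, search right half
lo=2, hi=3, mid=2, arr[mid]=6 -> 6 < 8, search right half
lo=3, hi=3, mid=3, arr[mid]=9 -> 9 > 8, search left half
lo=3 > hi=2, target 8 not found

Binary search determines that 8 is not in the array after 5 comparisons. The search space was exhausted without finding the target.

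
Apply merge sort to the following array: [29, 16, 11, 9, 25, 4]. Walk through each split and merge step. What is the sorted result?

Merge sort trace:

Split: [29, 16, 11, 9, 25, 4] -> [29, 16, 11] and [9, 25, 4]
  Split: [29, 16, 11] -> [29] and [16, 11]
    Split: [16, 11] -> [16] and [11]
    Merge: [16] + [11] -> [11, 16]
  Merge: [29] + [11, 16] -> [11, 16, 29]
  Split: [9, 25, 4] -> [9] and [25, 4]
    Split: [25, 4] -> [25] and [4]
    Merge: [25] + [4] -> [4, 25]
  Merge: [9] + [4, 25] -> [4, 9, 25]
Merge: [11, 16, 29] + [4, 9, 25] -> [4, 9, 11, 16, 25, 29]

Final sorted array: [4, 9, 11, 16, 25, 29]

The merge sort proceeds by recursively splitting the array and merging sorted halves.
After all merges, the sorted array is [4, 9, 11, 16, 25, 29].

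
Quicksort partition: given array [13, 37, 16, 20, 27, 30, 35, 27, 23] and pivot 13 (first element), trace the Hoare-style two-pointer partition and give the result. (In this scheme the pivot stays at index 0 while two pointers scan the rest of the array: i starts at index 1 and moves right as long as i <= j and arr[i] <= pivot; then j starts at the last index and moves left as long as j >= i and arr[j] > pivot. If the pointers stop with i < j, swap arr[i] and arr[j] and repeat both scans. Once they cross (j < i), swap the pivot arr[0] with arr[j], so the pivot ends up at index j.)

Hoare-style two-pointer partition with pivot = 13:

Initial array: [13, 37, 16, 20, 27, 30, 35, 27, 23]

Pointers start at i = 1, j = 8.
i ends at 1, j ends at 0: the pointers have crossed (j < i), so scanning stops.

j = 0, so swapping arr[0] with arr[j] leaves the pivot at position 0: [13, 37, 16, 20, 27, 30, 35, 27, 23]
Pivot position: 0

After partitioning with pivot 13, the array becomes [13, 37, 16, 20, 27, 30, 35, 27, 23]. The pivot is placed at index 0. All elements to the left of the pivot are <= 13, and all elements to the right are > 13.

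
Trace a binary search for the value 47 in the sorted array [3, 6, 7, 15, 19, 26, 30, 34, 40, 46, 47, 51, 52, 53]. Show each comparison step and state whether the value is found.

Binary search for 47 in [3, 6, 7, 15, 19, 26, 30, 34, 40, 46, 47, 51, 52, 53]:

lo=0, hi=13, mid=6, arr[mid]=30 -> 30 < 47, search right half
lo=7, hi=13, mid=10, arr[mid]=47 -> Found target at index 10!

Binary search finds 47 at index 10 after 2 comparisons. The search repeatedly halves the search space by comparing with the middle element.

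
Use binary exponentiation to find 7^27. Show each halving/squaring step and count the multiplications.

Computing 7^27 by squaring (build up from 7^1; each line after the first costs one multiplication):

7^1 = 7
7^2 = (7^1)^2 = 7^2 = 49
7^3 = 7 * 7^2 = 7 * 49 = 343
7^6 = (7^3)^2 = 343^2 = 117649
7^12 = (7^6)^2 = 117649^2 = 13841287201
7^13 = 7 * 7^12 = 7 * 13841287201 = 96889010407
7^26 = (7^13)^2 = 96889010407^2 = 9387480337647754305649
7^27 = 7 * 7^26 = 7 * 9387480337647754305649 = 65712362363534280139543

Result: 65712362363534280139543
Multiplications needed: 7 (7 lines after 7^1)

7^27 = 65712362363534280139543. Using exponentiation by squaring, this requires 7 multiplications. The key idea: if the exponent is even, square the half-power; if odd, multiply by the base once.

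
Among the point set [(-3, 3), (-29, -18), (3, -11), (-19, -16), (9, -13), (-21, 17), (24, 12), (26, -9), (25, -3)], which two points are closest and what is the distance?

Computing all pairwise distances among 9 points:

d((-3, 3), (-29, -18)) = 33.4215
d((-3, 3), (3, -11)) = 15.2315
d((-3, 3), (-19, -16)) = 24.8395
d((-3, 3), (9, -13)) = 20.0
d((-3, 3), (-21, 17)) = 22.8035
d((-3, 3), (24, 12)) = 28.4605
d((-3, 3), (26, -9)) = 31.3847
d((-3, 3), (25, -3)) = 28.6356
d((-29, -18), (3, -11)) = 32.7567
d((-29, -18), (-19, -16)) = 10.198
d((-29, -18), (9, -13)) = 38.3275
d((-29, -18), (-21, 17)) = 35.9026
d((-29, -18), (24, 12)) = 60.9016
d((-29, -18), (26, -9)) = 55.7315
d((-29, -18), (25, -3)) = 56.0446
d((3, -11), (-19, -16)) = 22.561
d((3, -11), (9, -13)) = 6.3246
d((3, -11), (-21, 17)) = 36.8782
d((3, -11), (24, 12)) = 31.1448
d((3, -11), (26, -9)) = 23.0868
d((3, -11), (25, -3)) = 23.4094
d((-19, -16), (9, -13)) = 28.1603
d((-19, -16), (-21, 17)) = 33.0606
d((-19, -16), (24, 12)) = 51.3128
d((-19, -16), (26, -9)) = 45.5412
d((-19, -16), (25, -3)) = 45.8803
d((9, -13), (-21, 17)) = 42.4264
d((9, -13), (24, 12)) = 29.1548
d((9, -13), (26, -9)) = 17.4642
d((9, -13), (25, -3)) = 18.868
d((-21, 17), (24, 12)) = 45.2769
d((-21, 17), (26, -9)) = 53.7122
d((-21, 17), (25, -3)) = 50.1597
d((24, 12), (26, -9)) = 21.095
d((24, 12), (25, -3)) = 15.0333
d((26, -9), (25, -3)) = 6.0828 <-- minimum

Closest pair: (26, -9) and (25, -3) with distance 6.0828

The closest pair is (26, -9) and (25, -3) with Euclidean distance 6.0828. For 9 points, brute-force pairwise comparison is shown above. For large n, the divide-and-conquer algorithm (sort by x, recurse on halves, check the dividing strip) achieves O(n log n).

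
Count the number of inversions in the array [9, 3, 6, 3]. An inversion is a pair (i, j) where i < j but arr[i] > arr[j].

Finding inversions in [9, 3, 6, 3]:

(0, 1): arr[0]=9 > arr[1]=3
(0, 2): arr[0]=9 > arr[2]=6
(0, 3): arr[0]=9 > arr[3]=3
(2, 3): arr[2]=6 > arr[3]=3

Total inversions: 4

The array has 4 inversion(s): (0,1), (0,2), (0,3), (2,3). Each pair (i,j) satisfies i < j and arr[i] > arr[j].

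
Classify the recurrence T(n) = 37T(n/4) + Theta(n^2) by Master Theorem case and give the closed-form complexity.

Master Theorem for T(n) = 37T(n/4) + O(n^2):

a = 37, b = 4, c = 2
log_b(a) = log_4(37) = 2.6047

Case 1: c = 2 < log_4(37) = 2.6047
T(n) = O(n^(log_4 37))

For T(n) = 37T(n/4) + O(n^2): log_4(37) = 2.6047. This is Case 1 of the Master Theorem (c < log_b(a), work dominated by leaves), giving O(n^(log_4 37)).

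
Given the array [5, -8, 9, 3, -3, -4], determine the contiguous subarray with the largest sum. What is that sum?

Using Kadane's algorithm on [5, -8, 9, 3, -3, -4]:

Scanning through the array:
Position 1 (value -8): max_ending_here = -3, max_so_far = 5
Position 2 (value 9): max_ending_here = 9, max_so_far = 9
Position 3 (value 3): max_ending_here = 12, max_so_far = 12
Position 4 (value -3): max_ending_here = 9, max_so_far = 12
Position 5 (value -4): max_ending_here = 5, max_so_far = 12

Maximum subarray: [9, 3]
Maximum sum: 12

The maximum subarray is [9, 3] with sum 12. This subarray runs from index 2 to index 3.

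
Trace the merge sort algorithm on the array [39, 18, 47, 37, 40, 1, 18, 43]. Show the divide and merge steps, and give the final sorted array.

Merge sort trace:

Split: [39, 18, 47, 37, 40, 1, 18, 43] -> [39, 18, 47, 37] and [40, 1, 18, 43]
  Split: [39, 18, 47, 37] -> [39, 18] and [47, 37]
    Split: [39, 18] -> [39] and [18]
    Merge: [39] + [18] -> [18, 39]
    Split: [47, 37] -> [47] and [37]
    Merge: [47] + [37] -> [37, 47]
  Merge: [18, 39] + [37, 47] -> [18, 37, 39, 47]
  Split: [40, 1, 18, 43] -> [40, 1] and [18, 43]
    Split: [40, 1] -> [40] and [1]
    Merge: [40] + [1] -> [1, 40]
    Split: [18, 43] -> [18] and [43]
    Merge: [18] + [43] -> [18, 43]
  Merge: [1, 40] + [18, 43] -> [1, 18, 40, 43]
Merge: [18, 37, 39, 47] + [1, 18, 40, 43] -> [1, 18, 18, 37, 39, 40, 43, 47]

Final sorted array: [1, 18, 18, 37, 39, 40, 43, 47]

The merge sort proceeds by recursively splitting the array and merging sorted halves.
After all merges, the sorted array is [1, 18, 18, 37, 39, 40, 43, 47].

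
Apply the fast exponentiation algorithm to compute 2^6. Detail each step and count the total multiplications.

Computing 2^6 by squaring (build up from 2^1; each line after the first costs one multiplication):

2^1 = 2
2^2 = (2^1)^2 = 2^2 = 4
2^3 = 2 * 2^2 = 2 * 4 = 8
2^6 = (2^3)^2 = 8^2 = 64

Result: 64
Multiplications needed: 3 (3 lines after 2^1)

2^6 = 64. Using exponentiation by squaring, this requires 3 multiplications. The key idea: if the exponent is even, square the half-power; if odd, multiply by the base once.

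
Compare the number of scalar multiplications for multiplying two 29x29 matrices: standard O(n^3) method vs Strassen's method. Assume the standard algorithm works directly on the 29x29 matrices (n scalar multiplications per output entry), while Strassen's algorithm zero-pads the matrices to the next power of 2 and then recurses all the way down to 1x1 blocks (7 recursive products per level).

Matrix multiplication for 29x29 matrices:

Strassen's algorithm requires power-of-2 dimensions. Pad 29x29 to 32x32 (next power of 2).

Standard algorithm: 29^3 = 24389 multiplications
Strassen's algorithm: 7^(log2(32)) = 7^5 = 16807 multiplications
Savings: 24389 - 16807 = 7582 multiplications

Standard: 24389 multiplications (29^3). Strassen: 16807 multiplications (7^5, after padding to 32x32). Strassen reduces 8 recursive multiplications to 7 at each level.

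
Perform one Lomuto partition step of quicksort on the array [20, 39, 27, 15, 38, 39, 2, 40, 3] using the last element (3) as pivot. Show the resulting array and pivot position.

Lomuto partition with pivot = 3:

Initial array: [20, 39, 27, 15, 38, 39, 2, 40, 3]

arr[0]=20 > 3: no swap
arr[1]=39 > 3: no swap
arr[2]=27 > 3: no swap
arr[3]=15 > 3: no swap
arr[4]=38 > 3: no swap
arr[5]=39 > 3: no swap
arr[6]=2 <= 3: swap with position 0, array becomes [2, 39, 27, 15, 38, 39, 20, 40, 3]
arr[7]=40 > 3: no swap

Place pivot at position 1: [2, 3, 27, 15, 38, 39, 20, 40, 39]
Pivot position: 1

After partitioning with pivot 3, the array becomes [2, 3, 27, 15, 38, 39, 20, 40, 39]. The pivot is placed at index 1. All elements to the left of the pivot are <= 3, and all elements to the right are > 3.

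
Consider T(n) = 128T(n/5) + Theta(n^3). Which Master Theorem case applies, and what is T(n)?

Master Theorem for T(n) = 128T(n/5) + O(n^3):

a = 128, b = 5, c = 3
log_b(a) = log_5(128) = 3.0147

Case 1: c = 3 < log_5(128) = 3.0147
T(n) = O(n^(log_5 128))

For T(n) = 128T(n/5) + O(n^3): log_5(128) = 3.0147. This is Case 1 of the Master Theorem (c < log_b(a), work dominated by leaves), giving O(n^(log_5 128)).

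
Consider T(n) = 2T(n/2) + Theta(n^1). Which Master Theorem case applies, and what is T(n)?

Master Theorem for T(n) = 2T(n/2) + O(n^1):

a = 2, b = 2, c = 1
log_b(a) = log_2(2) = 1.0000

Case 2: c = 1 = log_2(2) = 1.0000
T(n) = O(n^1 log n) = O(n log n)

For T(n) = 2T(n/2) + O(n^1): log_2(2) = 1.0000. This is Case 2 of the Master Theorem (c = log_b(a), equal work at all levels), giving O(n log n).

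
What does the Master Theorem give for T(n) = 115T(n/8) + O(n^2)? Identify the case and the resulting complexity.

Master Theorem for T(n) = 115T(n/8) + O(n^2):

a = 115, b = 8, c = 2
log_b(a) = log_8(115) = 2.2818

Case 1: c = 2 < log_8(115) = 2.2818
T(n) = O(n^(log_8 115))

For T(n) = 115T(n/8) + O(n^2): log_8(115) = 2.2818. This is Case 1 of the Master Theorem (c < log_b(a), work dominated by leaves), giving O(n^(log_8 115)).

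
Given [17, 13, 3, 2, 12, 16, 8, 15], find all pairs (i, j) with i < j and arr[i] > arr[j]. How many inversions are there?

Finding inversions in [17, 13, 3, 2, 12, 16, 8, 15]:

(0, 1): arr[0]=17 > arr[1]=13
(0, 2): arr[0]=17 > arr[2]=3
(0, 3): arr[0]=17 > arr[3]=2
(0, 4): arr[0]=17 > arr[4]=12
(0, 5): arr[0]=17 > arr[5]=16
(0, 6): arr[0]=17 > arr[6]=8
(0, 7): arr[0]=17 > arr[7]=15
(1, 2): arr[1]=13 > arr[2]=3
(1, 3): arr[1]=13 > arr[3]=2
(1, 4): arr[1]=13 > arr[4]=12
(1, 6): arr[1]=13 > arr[6]=8
(2, 3): arr[2]=3 > arr[3]=2
(4, 6): arr[4]=12 > arr[6]=8
(5, 6): arr[5]=16 > arr[6]=8
(5, 7): arr[5]=16 > arr[7]=15

Total inversions: 15

The array has 15 inversion(s): (0,1), (0,2), (0,3), (0,4), (0,5), (0,6), (0,7), (1,2), (1,3), (1,4), (1,6), (2,3), (4,6), (5,6), (5,7). Each pair (i,j) satisfies i < j and arr[i] > arr[j].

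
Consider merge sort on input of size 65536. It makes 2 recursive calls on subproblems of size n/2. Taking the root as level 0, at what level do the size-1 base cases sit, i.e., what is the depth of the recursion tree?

For divide and conquer with division factor 2:

Problem sizes at each level:
Level 0: 65536
Level 1: 32768
Level 2: 16384
Level 3: 8192
Level 4: 4096
Level 5: 2048
Level 6: 1024
Level 7: 512
Level 8: 256
Level 9: 128
Level 10: 64
Level 11: 32
Level 12: 16
Level 13: 8
Level 14: 4
Level 15: 2
Level 16: 1

The root is level 0 and the size-1 base case is level 16 (the tree spans levels 0 through 16, i.e. 17 levels counting the root), so the depth is the number of divisions: log_2(65536) = 16

The recursion tree depth is log_2(65536) = 16. At each level, the problem size is divided by 2, so it takes 16 divisions to reduce to a base case of size 1. The algorithm makes 2 recursive calls at each level.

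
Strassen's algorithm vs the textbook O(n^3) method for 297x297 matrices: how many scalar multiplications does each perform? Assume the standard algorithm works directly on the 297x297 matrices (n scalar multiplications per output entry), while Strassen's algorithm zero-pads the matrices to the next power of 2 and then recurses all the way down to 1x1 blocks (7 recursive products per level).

Matrix multiplication for 297x297 matrices:

Strassen's algorithm requires power-of-2 dimensions. Pad 297x297 to 512x512 (next power of 2).

Standard algorithm: 297^3 = 26198073 multiplications
Strassen's algorithm: 7^(log2(512)) = 7^9 = 40353607 multiplications
Difference: 26198073 - 40353607 = -14155534 (Strassen uses MORE here due to padding overhead — for small or just-over-power-of-2 n, padding can outweigh the per-level savings)

Standard: 26198073 multiplications (297^3). Strassen: 40353607 multiplications (7^9, after padding to 512x512). Strassen reduces 8 recursive multiplications to 7 at each level.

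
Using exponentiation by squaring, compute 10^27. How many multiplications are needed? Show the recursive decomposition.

Computing 10^27 by squaring (build up from 10^1; each line after the first costs one multiplication):

10^1 = 10
10^2 = (10^1)^2 = 10^2 = 100
10^3 = 10 * 10^2 = 10 * 100 = 1000
10^6 = (10^3)^2 = 1000^2 = 1000000
10^12 = (10^6)^2 = 1000000^2 = 1000000000000
10^13 = 10 * 10^12 = 10 * 1000000000000 = 10000000000000
10^26 = (10^13)^2 = 10000000000000^2 = 100000000000000000000000000
10^27 = 10 * 10^26 = 10 * 100000000000000000000000000 = 1000000000000000000000000000

Result: 1000000000000000000000000000
Multiplications needed: 7 (7 lines after 10^1)

10^27 = 1000000000000000000000000000. Using exponentiation by squaring, this requires 7 multiplications. The key idea: if the exponent is even, square the half-power; if odd, multiply by the base once.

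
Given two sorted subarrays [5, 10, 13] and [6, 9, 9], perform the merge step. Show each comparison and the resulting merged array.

Merging process:

Compare 5 vs 6: take 5 from left. Merged: [5]
Compare 10 vs 6: take 6 from right. Merged: [5, 6]
Compare 10 vs 9: take 9 from right. Merged: [5, 6, 9]
Compare 10 vs 9: take 9 from right. Merged: [5, 6, 9, 9]
Append remaining from left: [10, 13]. Merged: [5, 6, 9, 9, 10, 13]

Final merged array: [5, 6, 9, 9, 10, 13]
Total comparisons: 4

The merged array is [5, 6, 9, 9, 10, 13], requiring 4 comparisons. The merge step runs in O(n) time where n is the total number of elements.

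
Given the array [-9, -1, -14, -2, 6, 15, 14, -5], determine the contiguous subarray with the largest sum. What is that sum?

Using Kadane's algorithm on [-9, -1, -14, -2, 6, 15, 14, -5]:

Scanning through the array:
Position 1 (value -1): max_ending_here = -1, max_so_far = -1
Position 2 (value -14): max_ending_here = -14, max_so_far = -1
Position 3 (value -2): max_ending_here = -2, max_so_far = -1
Position 4 (value 6): max_ending_here = 6, max_so_far = 6
Position 5 (value 15): max_ending_here = 21, max_so_far = 21
Position 6 (value 14): max_ending_here = 35, max_so_far = 35
Position 7 (value -5): max_ending_here = 30, max_so_far = 35

Maximum subarray: [6, 15, 14]
Maximum sum: 35

The maximum subarray is [6, 15, 14] with sum 35. This subarray runs from index 4 to index 6.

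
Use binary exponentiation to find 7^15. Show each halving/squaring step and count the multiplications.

Computing 7^15 by squaring (build up from 7^1; each line after the first costs one multiplication):

7^1 = 7
7^2 = (7^1)^2 = 7^2 = 49
7^3 = 7 * 7^2 = 7 * 49 = 343
7^6 = (7^3)^2 = 343^2 = 117649
7^7 = 7 * 7^6 = 7 * 117649 = 823543
7^14 = (7^7)^2 = 823543^2 = 678223072849
7^15 = 7 * 7^14 = 7 * 678223072849 = 4747561509943

Result: 4747561509943
Multiplications needed: 6 (6 lines after 7^1)

7^15 = 4747561509943. Using exponentiation by squaring, this requires 6 multiplications. The key idea: if the exponent is even, square the half-power; if odd, multiply by the base once.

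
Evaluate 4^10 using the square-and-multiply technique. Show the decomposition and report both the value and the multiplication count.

Computing 4^10 by squaring (build up from 4^1; each line after the first costs one multiplication):

4^1 = 4
4^2 = (4^1)^2 = 4^2 = 16
4^4 = (4^2)^2 = 16^2 = 256
4^5 = 4 * 4^4 = 4 * 256 = 1024
4^10 = (4^5)^2 = 1024^2 = 1048576

Result: 1048576
Multiplications needed: 4 (4 lines after 4^1)

4^10 = 1048576. Using exponentiation by squaring, this requires 4 multiplications. The key idea: if the exponent is even, square the half-power; if odd, multiply by the base once.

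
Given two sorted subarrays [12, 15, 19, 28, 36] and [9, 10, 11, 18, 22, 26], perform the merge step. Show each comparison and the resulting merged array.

Merging process:

Compare 12 vs 9: take 9 from right. Merged: [9]
Compare 12 vs 10: take 10 from right. Merged: [9, 10]
Compare 12 vs 11: take 11 from right. Merged: [9, 10, 11]
Compare 12 vs 18: take 12 from left. Merged: [9, 10, 11, 12]
Compare 15 vs 18: take 15 from left. Merged: [9, 10, 11, 12, 15]
Compare 19 vs 18: take 18 from right. Merged: [9, 10, 11, 12, 15, 18]
Compare 19 vs 22: take 19 from left. Merged: [9, 10, 11, 12, 15, 18, 19]
Compare 28 vs 22: take 22 from right. Merged: [9, 10, 11, 12, 15, 18, 19, 22]
Compare 28 vs 26: take 26 from right. Merged: [9, 10, 11, 12, 15, 18, 19, 22, 26]
Append remaining from left: [28, 36]. Merged: [9, 10, 11, 12, 15, 18, 19, 22, 26, 28, 36]

Final merged array: [9, 10, 11, 12, 15, 18, 19, 22, 26, 28, 36]
Total comparisons: 9

The merged array is [9, 10, 11, 12, 15, 18, 19, 22, 26, 28, 36], requiring 9 comparisons. The merge step runs in O(n) time where n is the total number of elements.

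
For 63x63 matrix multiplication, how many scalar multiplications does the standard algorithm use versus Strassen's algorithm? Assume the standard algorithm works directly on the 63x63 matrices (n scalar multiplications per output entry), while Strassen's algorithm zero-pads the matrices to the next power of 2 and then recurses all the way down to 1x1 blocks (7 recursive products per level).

Matrix multiplication for 63x63 matrices:

Strassen's algorithm requires power-of-2 dimensions. Pad 63x63 to 64x64 (next power of 2).

Standard algorithm: 63^3 = 250047 multiplications
Strassen's algorithm: 7^(log2(64)) = 7^6 = 117649 multiplications
Savings: 250047 - 117649 = 132398 multiplications

Standard: 250047 multiplications (63^3). Strassen: 117649 multiplications (7^6, after padding to 64x64). Strassen reduces 8 recursive multiplications to 7 at each level.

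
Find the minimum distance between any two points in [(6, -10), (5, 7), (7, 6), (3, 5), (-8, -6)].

Computing all pairwise distances among 5 points:

d((6, -10), (5, 7)) = 17.0294
d((6, -10), (7, 6)) = 16.0312
d((6, -10), (3, 5)) = 15.2971
d((6, -10), (-8, -6)) = 14.5602
d((5, 7), (7, 6)) = 2.2361 <-- minimum
d((5, 7), (3, 5)) = 2.8284
d((5, 7), (-8, -6)) = 18.3848
d((7, 6), (3, 5)) = 4.1231
d((7, 6), (-8, -6)) = 19.2094
d((3, 5), (-8, -6)) = 15.5563

Closest pair: (5, 7) and (7, 6) with distance 2.2361

The closest pair is (5, 7) and (7, 6) with Euclidean distance 2.2361. For 5 points, brute-force pairwise comparison is shown above. For large n, the divide-and-conquer algorithm (sort by x, recurse on halves, check the dividing strip) achieves O(n log n).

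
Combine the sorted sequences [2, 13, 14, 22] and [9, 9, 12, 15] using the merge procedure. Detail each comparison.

Merging process:

Compare 2 vs 9: take 2 from left. Merged: [2]
Compare 13 vs 9: take 9 from right. Merged: [2, 9]
Compare 13 vs 9: take 9 from right. Merged: [2, 9, 9]
Compare 13 vs 12: take 12 from right. Merged: [2, 9, 9, 12]
Compare 13 vs 15: take 13 from left. Merged: [2, 9, 9, 12, 13]
Compare 14 vs 15: take 14 from left. Merged: [2, 9, 9, 12, 13, 14]
Compare 22 vs 15: take 15 from right. Merged: [2, 9, 9, 12, 13, 14, 15]
Append remaining from left: [22]. Merged: [2, 9, 9, 12, 13, 14, 15, 22]

Final merged array: [2, 9, 9, 12, 13, 14, 15, 22]
Total comparisons: 7

The merged array is [2, 9, 9, 12, 13, 14, 15, 22], requiring 7 comparisons. The merge step runs in O(n) time where n is the total number of elements.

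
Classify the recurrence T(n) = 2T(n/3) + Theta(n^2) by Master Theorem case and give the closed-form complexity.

Master Theorem for T(n) = 2T(n/3) + O(n^2):

a = 2, b = 3, c = 2
log_b(a) = log_3(2) = 0.6309

Case 3: c = 2 > log_3(2) = 0.6309
T(n) = O(n^2) = O(n^2)

For T(n) = 2T(n/3) + O(n^2): log_3(2) = 0.6309. This is Case 3 of the Master Theorem (c > log_b(a), work dominated by root), giving O(n^2).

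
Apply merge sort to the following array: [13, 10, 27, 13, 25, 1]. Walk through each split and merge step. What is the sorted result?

Merge sort trace:

Split: [13, 10, 27, 13, 25, 1] -> [13, 10, 27] and [13, 25, 1]
  Split: [13, 10, 27] -> [13] and [10, 27]
    Split: [10, 27] -> [10] and [27]
    Merge: [10] + [27] -> [10, 27]
  Merge: [13] + [10, 27] -> [10, 13, 27]
  Split: [13, 25, 1] -> [13] and [25, 1]
    Split: [25, 1] -> [25] and [1]
    Merge: [25] + [1] -> [1, 25]
  Merge: [13] + [1, 25] -> [1, 13, 25]
Merge: [10, 13, 27] + [1, 13, 25] -> [1, 10, 13, 13, 25, 27]

Final sorted array: [1, 10, 13, 13, 25, 27]

The merge sort proceeds by recursively splitting the array and merging sorted halves.
After all merges, the sorted array is [1, 10, 13, 13, 25, 27].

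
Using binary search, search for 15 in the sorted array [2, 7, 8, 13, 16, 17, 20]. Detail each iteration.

Binary search for 15 in [2, 7, 8, 13, 16, 17, 20]:

lo=0, hi=6, mid=3, arr[mid]=13 -> 13 < 15, search right half
lo=4, hi=6, mid=5, arr[mid]=17 -> 17 > 15, search left half
lo=4, hi=4, mid=4, arr[mid]=16 -> 16 > 15, search left half
lo=4 > hi=3, target 15 not found

Binary search determines that 15 is not in the array after 3 comparisons. The search space was exhausted without finding the target.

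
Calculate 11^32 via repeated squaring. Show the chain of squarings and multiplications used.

Computing 11^32 by squaring (build up from 11^1; each line after the first costs one multiplication):

11^1 = 11
11^2 = (11^1)^2 = 11^2 = 121
11^4 = (11^2)^2 = 121^2 = 14641
11^8 = (11^4)^2 = 14641^2 = 214358881
11^16 = (11^8)^2 = 214358881^2 = 45949729863572161
11^32 = (11^16)^2 = 45949729863572161^2 = 2111377674535255285545615254209921

Result: 2111377674535255285545615254209921
Multiplications needed: 5 (5 lines after 11^1)

11^32 = 2111377674535255285545615254209921. Using exponentiation by squaring, this requires 5 multiplications. The key idea: if the exponent is even, square the half-power; if odd, multiply by the base once.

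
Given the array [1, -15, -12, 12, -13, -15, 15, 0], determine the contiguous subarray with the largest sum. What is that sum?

Using Kadane's algorithm on [1, -15, -12, 12, -13, -15, 15, 0]:

Scanning through the array:
Position 1 (value -15): max_ending_here = -14, max_so_far = 1
Position 2 (value -12): max_ending_here = -12, max_so_far = 1
Position 3 (value 12): max_ending_here = 12, max_so_far = 12
Position 4 (value -13): max_ending_here = -1, max_so_far = 12
Position 5 (value -15): max_ending_here = -15, max_so_far = 12
Position 6 (value 15): max_ending_here = 15, max_so_far = 15
Position 7 (value 0): max_ending_here = 15, max_so_far = 15

Maximum subarray: [15]
Maximum sum: 15

The maximum subarray is [15] with sum 15. This subarray runs from index 6 to index 6.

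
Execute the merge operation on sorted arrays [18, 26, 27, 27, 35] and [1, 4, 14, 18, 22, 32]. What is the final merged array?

Merging process:

Compare 18 vs 1: take 1 from right. Merged: [1]
Compare 18 vs 4: take 4 from right. Merged: [1, 4]
Compare 18 vs 14: take 14 from right. Merged: [1, 4, 14]
Compare 18 vs 18: take 18 from left. Merged: [1, 4, 14, 18]
Compare 26 vs 18: take 18 from right. Merged: [1, 4, 14, 18, 18]
Compare 26 vs 22: take 22 from right. Merged: [1, 4, 14, 18, 18, 22]
Compare 26 vs 32: take 26 from left. Merged: [1, 4, 14, 18, 18, 22, 26]
Compare 27 vs 32: take 27 from left. Merged: [1, 4, 14, 18, 18, 22, 26, 27]
Compare 27 vs 32: take 27 from left. Merged: [1, 4, 14, 18, 18, 22, 26, 27, 27]
Compare 35 vs 32: take 32 from right. Merged: [1, 4, 14, 18, 18, 22, 26, 27, 27, 32]
Append remaining from left: [35]. Merged: [1, 4, 14, 18, 18, 22, 26, 27, 27, 32, 35]

Final merged array: [1, 4, 14, 18, 18, 22, 26, 27, 27, 32, 35]
Total comparisons: 10

The merged array is [1, 4, 14, 18, 18, 22, 26, 27, 27, 32, 35], requiring 10 comparisons. The merge step runs in O(n) time where n is the total number of elements.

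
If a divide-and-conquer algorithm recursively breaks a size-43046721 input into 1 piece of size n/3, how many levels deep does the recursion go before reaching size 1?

For divide and conquer with division factor 3:

Problem sizes at each level:
Level 0: 43046721
Level 1: 14348907
Level 2: 4782969
Level 3: 1594323
Level 4: 531441
Level 5: 177147
Level 6: 59049
Level 7: 19683
Level 8: 6561
Level 9: 2187
Level 10: 729
Level 11: 243
Level 12: 81
Level 13: 27
Level 14: 9
Level 15: 3
Level 16: 1

The root is level 0 and the size-1 base case is level 16 (the tree spans levels 0 through 16, i.e. 17 levels counting the root), so the depth is the number of divisions: log_3(43046721) = 16

The recursion tree depth is log_3(43046721) = 16. At each level, the problem size is divided by 3, so it takes 16 divisions to reduce to a base case of size 1. The algorithm makes 1 recursive call at each level.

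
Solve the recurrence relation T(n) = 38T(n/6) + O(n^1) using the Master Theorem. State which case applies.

Master Theorem for T(n) = 38T(n/6) + O(n^1):

a = 38, b = 6, c = 1
log_b(a) = log_6(38) = 2.0302

Case 1: c = 1 < log_6(38) = 2.0302
T(n) = O(n^(log_6 38))

For T(n) = 38T(n/6) + O(n^1): log_6(38) = 2.0302. This is Case 1 of the Master Theorem (c < log_b(a), work dominated by leaves), giving O(n^(log_6 38)).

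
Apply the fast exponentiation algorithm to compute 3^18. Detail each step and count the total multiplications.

Computing 3^18 by squaring (build up from 3^1; each line after the first costs one multiplication):

3^1 = 3
3^2 = (3^1)^2 = 3^2 = 9
3^4 = (3^2)^2 = 9^2 = 81
3^8 = (3^4)^2 = 81^2 = 6561
3^9 = 3 * 3^8 = 3 * 6561 = 19683
3^18 = (3^9)^2 = 19683^2 = 387420489

Result: 387420489
Multiplications needed: 5 (5 lines after 3^1)

3^18 = 387420489. Using exponentiation by squaring, this requires 5 multiplications. The key idea: if the exponent is even, square the half-power; if odd, multiply by the base once.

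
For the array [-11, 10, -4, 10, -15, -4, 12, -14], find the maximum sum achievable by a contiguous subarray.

Using Kadane's algorithm on [-11, 10, -4, 10, -15, -4, 12, -14]:

Scanning through the array:
Position 1 (value 10): max_ending_here = 10, max_so_far = 10
Position 2 (value -4): max_ending_here = 6, max_so_far = 10
Position 3 (value 10): max_ending_here = 16, max_so_far = 16
Position 4 (value -15): max_ending_here = 1, max_so_far = 16
Position 5 (value -4): max_ending_here = -3, max_so_far = 16
Position 6 (value 12): max_ending_here = 12, max_so_far = 16
Position 7 (value -14): max_ending_here = -2, max_so_far = 16

Maximum subarray: [10, -4, 10]
Maximum sum: 16

The maximum subarray is [10, -4, 10] with sum 16. This subarray runs from index 1 to index 3.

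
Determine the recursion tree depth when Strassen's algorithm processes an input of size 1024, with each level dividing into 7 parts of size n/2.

For divide and conquer with division factor 2:

Problem sizes at each level:
Level 0: 1024
Level 1: 512
Level 2: 256
Level 3: 128
Level 4: 64
Level 5: 32
Level 6: 16
Level 7: 8
Level 8: 4
Level 9: 2
Level 10: 1

The root is level 0 and the size-1 base case is level 10 (the tree spans levels 0 through 10, i.e. 11 levels counting the root), so the depth is the number of divisions: log_2(1024) = 10

The recursion tree depth is log_2(1024) = 10. At each level, the problem size is divided by 2, so it takes 10 divisions to reduce to a base case of size 1. The algorithm makes 7 recursive calls at each level.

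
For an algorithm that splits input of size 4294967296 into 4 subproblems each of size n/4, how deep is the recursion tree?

For divide and conquer with division factor 4:

Problem sizes at each level:
Level 0: 4294967296
Level 1: 1073741824
Level 2: 268435456
Level 3: 67108864
Level 4: 16777216
Level 5: 4194304
Level 6: 1048576
Level 7: 262144
Level 8: 65536
Level 9: 16384
Level 10: 4096
Level 11: 1024
Level 12: 256
Level 13: 64
Level 14: 16
Level 15: 4
Level 16: 1

The root is level 0 and the size-1 base case is level 16 (the tree spans levels 0 through 16, i.e. 17 levels counting the root), so the depth is the number of divisions: log_4(4294967296) = 16

The recursion tree depth is log_4(4294967296) = 16. At each level, the problem size is divided by 4, so it takes 16 divisions to reduce to a base case of size 1. The algorithm makes 4 recursive calls at each level.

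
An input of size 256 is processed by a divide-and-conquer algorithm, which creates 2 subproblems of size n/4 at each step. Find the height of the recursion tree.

For divide and conquer with division factor 4:

Problem sizes at each level:
Level 0: 256
Level 1: 64
Level 2: 16
Level 3: 4
Level 4: 1

The root is level 0 and the size-1 base case is level 4 (the tree spans levels 0 through 4, i.e. 5 levels counting the root), so the depth is the number of divisions: log_4(256) = 4

The recursion tree depth is log_4(256) = 4. At each level, the problem size is divided by 4, so it takes 4 divisions to reduce to a base case of size 1. The algorithm makes 2 recursive calls at each level.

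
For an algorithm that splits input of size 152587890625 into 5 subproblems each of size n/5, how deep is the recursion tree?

For divide and conquer with division factor 5:

Problem sizes at each level:
Level 0: 152587890625
Level 1: 30517578125
Level 2: 6103515625
Level 3: 1220703125
Level 4: 244140625
Level 5: 48828125
Level 6: 9765625
Level 7: 1953125
Level 8: 390625
Level 9: 78125
Level 10: 15625
Level 11: 3125
Level 12: 625
Level 13: 125
Level 14: 25
Level 15: 5
Level 16: 1

The root is level 0 and the size-1 base case is level 16 (the tree spans levels 0 through 16, i.e. 17 levels counting the root), so the depth is the number of divisions: log_5(152587890625) = 16

The recursion tree depth is log_5(152587890625) = 16. At each level, the problem size is divided by 5, so it takes 16 divisions to reduce to a base case of size 1. The algorithm makes 5 recursive calls at each level.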